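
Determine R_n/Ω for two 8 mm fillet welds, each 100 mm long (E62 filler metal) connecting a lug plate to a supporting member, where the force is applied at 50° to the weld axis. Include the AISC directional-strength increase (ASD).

R_n/Ω ≈ 281 kN

E62XX → F_EXX = 620 MPa.
t_e = 0.707 × 8 = 5.656 mm; A_we = 5.656 × 200 = 1131 mm².
Directional factor: 1.0 + 0.5 sin^1.5(50°) = 1.335.
F_nw = 0.6 × 620 × 1.335 = 496.7 MPa.
R_n/Ω = (496.7 × 1131) / 2.0 × 10⁻³ = 280.9 kN.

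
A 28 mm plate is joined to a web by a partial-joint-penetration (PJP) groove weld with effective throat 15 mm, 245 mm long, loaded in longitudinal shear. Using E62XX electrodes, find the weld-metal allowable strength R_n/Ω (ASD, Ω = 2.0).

R_n/Ω ≈ 684 kN

E62XX → F_EXX = 620 MPa.
Effective throat (given) t_e = 15 mm.
A_we = 15 × 245 = 3675 mm².
F_nw = 0.6 F_EXX = 372 MPa.
R_n/Ω = (372 × 3675) / 2.0 × 10⁻³ = 683.6 kN.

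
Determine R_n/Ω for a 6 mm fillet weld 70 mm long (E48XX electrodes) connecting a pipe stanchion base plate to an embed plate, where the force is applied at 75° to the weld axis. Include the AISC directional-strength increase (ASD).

R_n/Ω ≈ 63.1 kN

E48XX → F_EXX = 480 MPa.
t_e = 0.707 × 6 = 4.242 mm; A_we = 4.242 × 70 = 296.9 mm².
Directional factor: 1.0 + 0.5 sin^1.5(75°) = 1.475.
F_nw = 0.6 × 480 × 1.475 = 424.7 MPa.
R_n/Ω = (424.7 × 296.9) / 2.0 × 10⁻³ = 63.06 kN.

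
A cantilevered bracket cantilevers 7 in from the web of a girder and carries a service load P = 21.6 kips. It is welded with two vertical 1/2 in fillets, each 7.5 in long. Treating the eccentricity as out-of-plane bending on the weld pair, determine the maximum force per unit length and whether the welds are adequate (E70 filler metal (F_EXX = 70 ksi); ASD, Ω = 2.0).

L_w = 2 × 7.5 = 15 in; section modulus (unit throat) S = 2 × L²/6 = 18.75 in².
Direct shear f_v = P/L_w = 21.6/15 = 1.44 kip/in.
Moment M = P × e = 21.6 × 7 = 151.2 kip·in; bending f_b = M/S = 8.064 kip/in.
f_max = √(f_v² + f_b²) = √(1.44² + 8.064²) = 8.192 kip/in.
r_n/Ω = (1/2.0) × 0.6 × 70 × (0.707 × 0.5) = 7.423 kip/in → NOT adequate.

f_max ≈ 8.19 kip/in; NOT adequate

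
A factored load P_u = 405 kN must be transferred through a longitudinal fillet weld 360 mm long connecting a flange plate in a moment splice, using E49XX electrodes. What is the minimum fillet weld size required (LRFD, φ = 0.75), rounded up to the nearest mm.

E49XX → F_EXX = 490 MPa.
Total weld length L = 360 mm.
Required throat t_e = P_u / (φ × 0.6 F_EXX × L) = 405 / (0.75 × 0.6 × 490 × 360 × 10⁻³) = 5.102 mm.
Required leg w = t_e / 0.707 = 7.216 mm → use 8 mm.

w = 8 mm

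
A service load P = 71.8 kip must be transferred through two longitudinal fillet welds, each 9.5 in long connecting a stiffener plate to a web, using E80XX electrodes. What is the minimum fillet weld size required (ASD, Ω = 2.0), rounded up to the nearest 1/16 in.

w = 1/4 in

E80XX → F_EXX = 80 ksi.
Total weld length L = 19 in.
Required throat t_e = P × Ω / (0.6 F_EXX × L) = 71.8 × 2.0 / (0.6 × 80 × 19) = 0.1575 in.
Required leg w = t_e / 0.707 = 0.2227 in → use 1/4 in.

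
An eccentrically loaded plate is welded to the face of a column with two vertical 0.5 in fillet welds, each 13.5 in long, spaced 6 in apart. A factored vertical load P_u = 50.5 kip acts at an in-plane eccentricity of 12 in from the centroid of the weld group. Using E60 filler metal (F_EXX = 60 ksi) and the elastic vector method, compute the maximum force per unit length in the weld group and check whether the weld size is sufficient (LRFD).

f_max ≈ 7.8 kip/in; adequate

Total weld length L_w = 27 in. Treat welds as unit-width lines.
Polar moment about centroid: J = 2[d³/12 + d(b/2)²] = 2[13.5³/12 + 13.5×3²] = 653.1 in³.
Direct shear f_v = P/L_w = 50.5 / 27 = 1.87 kip/in (vertical).
Torsion M = P·e = 50.5 × 12 = 606 kip·in.
Critical point at (x, y) = (3, 6.75) from centroid. f_tx = M·y/J = 6.264 kip/in; f_ty = M·x/J = 2.784 kip/in.
Resultant f_max = √[f_tx² + (f_v + f_ty)²] = √[6.264² + (1.87 + 2.784)²] = 7.803 kip/in.
Capacity per unit length: φr_n = 0.75 × 0.6 × 60 × (0.707 × 0.5) = 9.544 kip/in.
7.803 ≤ 9.544 → adequate.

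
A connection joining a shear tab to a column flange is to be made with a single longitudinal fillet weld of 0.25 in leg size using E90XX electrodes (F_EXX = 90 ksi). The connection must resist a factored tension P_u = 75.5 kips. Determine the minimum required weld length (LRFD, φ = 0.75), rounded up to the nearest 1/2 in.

Throat t_e = 0.707 × 0.25 = 0.1767 in.
φr_n = 0.75 × 0.6 × 90 × 0.1767 = 7.158 kips/in.
L_req = P_u / φr_n = 75.5 / 7.158 = 10.55 in total.
Round up → use L = 11 in.

L = 11 in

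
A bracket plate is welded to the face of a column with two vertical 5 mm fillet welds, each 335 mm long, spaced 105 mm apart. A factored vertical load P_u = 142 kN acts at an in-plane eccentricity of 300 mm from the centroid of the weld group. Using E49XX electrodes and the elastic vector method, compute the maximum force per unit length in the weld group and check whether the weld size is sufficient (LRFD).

f_max ≈ 1010 N/mm; NOT adequate

E49XX → F_EXX = 490 MPa.
Total weld length L_w = 670 mm. Treat welds as unit-width lines.
Polar moment about centroid: J = 2[d³/12 + d(b/2)²] = 2[335³/12 + 335×52.5²] = 8113000 mm³.
Direct shear f_v = P/L_w = 142×10³ / 670 = 211.9 N/mm (vertical).
Torsion M = P·e = 142×10³ × 300 = 42600000 N·mm.
Critical point at (x, y) = (52.5, 167.5) from centroid. f_tx = M·y/J = 879.6 N/mm; f_ty = M·x/J = 275.7 N/mm.
Resultant f_max = √[f_tx² + (f_v + f_ty)²] = √[879.6² + (211.9 + 275.7)²] = 1006 N/mm.
Capacity per unit length: φr_n = 0.75 × 0.6 × 490 × (0.707 × 5) = 779.5 N/mm.
1006 > 779.5 → NOT adequate.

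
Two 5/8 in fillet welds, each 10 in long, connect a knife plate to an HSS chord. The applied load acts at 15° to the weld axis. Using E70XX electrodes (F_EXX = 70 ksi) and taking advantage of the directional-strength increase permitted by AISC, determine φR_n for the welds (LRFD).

φR_n ≈ 297 kips

t_e = 0.707 × 0.625 = 0.4419 in; A_we = 0.4419 × 20 = 8.837 in².
Directional factor: 1.0 + 0.5 sin^1.5(15°) = 1.066.
F_nw = 0.6 × 70 × 1.066 = 44.77 ksi.
φR_n = 0.75 × 44.77 × 8.837 = 296.7 kips.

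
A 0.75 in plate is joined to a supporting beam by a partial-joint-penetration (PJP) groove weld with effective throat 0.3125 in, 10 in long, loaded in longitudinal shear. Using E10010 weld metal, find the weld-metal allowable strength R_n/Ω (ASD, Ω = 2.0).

R_n/Ω ≈ 93.8 kips

E100XX → F_EXX = 100 ksi.
Effective throat (given) t_e = 0.3125 in.
A_we = 0.3125 × 10 = 3.125 in².
F_nw = 0.6 F_EXX = 60 ksi.
R_n/Ω = (60 × 3.125) / 2.0 = 93.75 kips.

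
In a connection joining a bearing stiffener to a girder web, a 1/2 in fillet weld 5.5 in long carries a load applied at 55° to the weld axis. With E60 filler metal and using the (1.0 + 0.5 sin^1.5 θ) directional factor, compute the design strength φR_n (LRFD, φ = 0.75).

E60XX → F_EXX = 60 ksi.
t_e = 0.707 × 0.5 = 0.3535 in; A_we = 0.3535 × 5.5 = 1.944 in².
Directional factor: 1.0 + 0.5 sin^1.5(55°) = 1.371.
F_nw = 0.6 × 60 × 1.371 = 49.35 ksi.
φR_n = 0.75 × 49.35 × 1.944 = 71.95 kip.

φR_n ≈ 72 kip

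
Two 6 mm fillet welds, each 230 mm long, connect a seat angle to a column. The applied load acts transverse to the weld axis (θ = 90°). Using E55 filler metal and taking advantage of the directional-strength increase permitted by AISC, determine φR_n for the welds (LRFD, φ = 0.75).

E55XX → F_EXX = 550 MPa.
t_e = 0.707 × 6 = 4.242 mm; A_we = 4.242 × 460 = 1951 mm².
Directional factor: 1.0 + 0.5 sin^1.5(90°) = 1.5.
F_nw = 0.6 × 550 × 1.5 = 495 MPa.
φR_n = 0.75 × 495 × 1951 × 10⁻³ = 724.4 kN.

φR_n ≈ 724 kN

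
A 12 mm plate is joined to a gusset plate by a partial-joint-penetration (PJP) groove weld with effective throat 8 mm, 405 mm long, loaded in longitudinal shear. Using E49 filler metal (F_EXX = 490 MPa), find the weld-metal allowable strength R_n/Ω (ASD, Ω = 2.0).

Effective throat (given) t_e = 8 mm.
A_we = 8 × 405 = 3240 mm².
F_nw = 0.6 F_EXX = 294 MPa.
R_n/Ω = (294 × 3240) / 2.0 × 10⁻³ = 476.3 kN.

R_n/Ω ≈ 476 kN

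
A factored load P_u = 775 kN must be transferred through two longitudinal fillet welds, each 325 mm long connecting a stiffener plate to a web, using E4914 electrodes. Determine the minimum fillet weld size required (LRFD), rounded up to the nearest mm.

E49XX → F_EXX = 490 MPa.
Total weld length L = 650 mm.
Required throat t_e = P_u / (φ × 0.6 F_EXX × L) = 775 / (0.75 × 0.6 × 490 × 650 × 10⁻³) = 5.407 mm.
Required leg w = t_e / 0.707 = 7.648 mm → use 8 mm.

w = 8 mm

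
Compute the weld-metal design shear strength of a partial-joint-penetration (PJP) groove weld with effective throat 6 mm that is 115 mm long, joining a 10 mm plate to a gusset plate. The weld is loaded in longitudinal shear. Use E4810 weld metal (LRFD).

E48XX → F_EXX = 480 MPa.
Effective throat (given) t_e = 6 mm.
A_we = 6 × 115 = 690 mm².
F_nw = 0.6 F_EXX = 288 MPa.
φR_n = 0.75 × 288 × 690 × 10⁻³ = 149 kN.

φR_n ≈ 149 kN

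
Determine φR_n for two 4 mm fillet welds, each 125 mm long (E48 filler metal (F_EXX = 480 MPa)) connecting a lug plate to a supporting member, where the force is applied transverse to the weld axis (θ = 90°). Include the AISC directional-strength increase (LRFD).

t_e = 0.707 × 4 = 2.828 mm; A_we = 2.828 × 250 = 707 mm².
Directional factor: 1.0 + 0.5 sin^1.5(90°) = 1.5.
F_nw = 0.6 × 480 × 1.5 = 432 MPa.
φR_n = 0.75 × 432 × 707 × 10⁻³ = 229.1 kN.

φR_n ≈ 229 kN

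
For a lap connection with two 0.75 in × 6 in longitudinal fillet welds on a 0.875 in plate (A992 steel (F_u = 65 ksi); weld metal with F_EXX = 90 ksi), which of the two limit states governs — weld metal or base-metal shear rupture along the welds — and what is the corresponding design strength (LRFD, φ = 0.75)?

φR_n ≈ 258 kip (weld metal governs)

t_e = 0.707 × 0.75 = 0.5302 in; L = 12 in.
Weld metal: φR_n = 0.75 × 0.6 × 90 × 0.5302 × 12 = 257.7 kip.
Base metal (shear rupture): φR_n = 0.75 × 0.6 × 65 × 0.875 × 12 = 307.1 kip.
Governing: weld metal.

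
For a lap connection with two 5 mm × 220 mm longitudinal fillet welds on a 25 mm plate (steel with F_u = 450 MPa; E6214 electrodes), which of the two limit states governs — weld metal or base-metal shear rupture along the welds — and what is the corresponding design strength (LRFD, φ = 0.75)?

E62XX → F_EXX = 620 MPa.
t_e = 0.707 × 5 = 3.535 mm; L = 440 mm.
Weld metal: φR_n = 0.75 × 0.6 × 620 × 3.535 × 440 × 10⁻³ = 434 kN.
Base metal (shear rupture): φR_n = 0.75 × 0.6 × 450 × 25 × 440 × 10⁻³ = 2228 kN.
Governing: weld metal.

φR_n ≈ 434 kN (weld metal governs)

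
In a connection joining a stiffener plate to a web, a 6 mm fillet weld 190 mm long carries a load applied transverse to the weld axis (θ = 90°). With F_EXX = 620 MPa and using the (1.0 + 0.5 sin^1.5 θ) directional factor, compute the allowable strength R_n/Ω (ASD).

t_e = 0.707 × 6 = 4.242 mm; A_we = 4.242 × 190 = 806 mm².
Directional factor: 1.0 + 0.5 sin^1.5(90°) = 1.5.
F_nw = 0.6 × 620 × 1.5 = 558 MPa.
R_n/Ω = (558 × 806) / 2.0 × 10⁻³ = 224.9 kN.

R_n/Ω ≈ 225 kN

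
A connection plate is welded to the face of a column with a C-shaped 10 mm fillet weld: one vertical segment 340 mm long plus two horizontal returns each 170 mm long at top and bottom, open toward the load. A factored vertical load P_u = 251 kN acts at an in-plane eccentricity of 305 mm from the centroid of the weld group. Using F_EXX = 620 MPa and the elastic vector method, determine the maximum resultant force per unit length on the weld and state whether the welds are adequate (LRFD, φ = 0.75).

Total weld length L_w = 680 mm. Treat welds as unit-width lines.
Centroid: x̄ = 2×170×85 / 680 = 42.5 mm from the vertical weld.
Polar moment about centroid: J = I_x + I_y = [340³/12 + 2×170×170²] + [340×42.5² + 2(170³/12 + 170×42.5²)] = 15150000 mm³.
Direct shear f_v = P/L_w = 251×10³ / 680 = 369.1 N/mm (vertical).
Torsion M = P·e = 251×10³ × 305 = 76555000 N·mm.
Critical point at (x, y) = (127.5, 170) from centroid. f_tx = M·y/J = 859.1 N/mm; f_ty = M·x/J = 644.3 N/mm.
Resultant f_max = √[f_tx² + (f_v + f_ty)²] = √[859.1² + (369.1 + 644.3)²] = 1329 N/mm.
Capacity per unit length: φr_n = 0.75 × 0.6 × 620 × (0.707 × 10) = 1973 N/mm.
1329 ≤ 1973 → adequate.

f_max ≈ 1330 N/mm; adequate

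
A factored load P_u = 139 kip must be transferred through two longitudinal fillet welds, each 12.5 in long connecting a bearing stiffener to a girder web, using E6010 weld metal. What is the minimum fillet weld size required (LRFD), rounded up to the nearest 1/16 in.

E60XX → F_EXX = 60 ksi.
Total weld length L = 25 in.
Required throat t_e = P_u / (φ × 0.6 F_EXX × L) = 139 / (0.75 × 0.6 × 60 × 25) = 0.2059 in.
Required leg w = t_e / 0.707 = 0.2913 in → use 5/16 in.

w = 5/16 in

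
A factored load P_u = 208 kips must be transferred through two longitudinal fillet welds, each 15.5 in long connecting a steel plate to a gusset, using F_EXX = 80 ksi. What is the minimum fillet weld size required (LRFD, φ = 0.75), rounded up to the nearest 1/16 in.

w = 5/16 in

Total weld length L = 31 in.
Required throat t_e = P_u / (φ × 0.6 F_EXX × L) = 208 / (0.75 × 0.6 × 80 × 31) = 0.1864 in.
Required leg w = t_e / 0.707 = 0.2636 in → use 5/16 in.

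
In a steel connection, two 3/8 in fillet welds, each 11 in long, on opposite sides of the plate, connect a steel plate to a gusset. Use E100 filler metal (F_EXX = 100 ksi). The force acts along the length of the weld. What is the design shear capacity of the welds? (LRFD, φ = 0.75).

φR_n ≈ 262 kips

Effective throat t_e = 0.707 × 0.375 = 0.2651 in.
Total length L = 22 in; A_we = 0.2651 × 22 = 5.833 in².
F_nw = 0.6 F_EXX = 0.6 × 100 = 60 ksi.
φR_n = 0.75 × 60 × 5.833 = 262.5 kips.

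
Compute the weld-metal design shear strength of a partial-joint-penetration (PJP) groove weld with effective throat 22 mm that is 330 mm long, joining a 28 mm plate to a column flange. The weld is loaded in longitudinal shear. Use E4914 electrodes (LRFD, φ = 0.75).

φR_n ≈ 1600 kN

E49XX → F_EXX = 490 MPa.
Effective throat (given) t_e = 22 mm.
A_we = 22 × 330 = 7260 mm².
F_nw = 0.6 F_EXX = 294 MPa.
φR_n = 0.75 × 294 × 7260 × 10⁻³ = 1601 kN.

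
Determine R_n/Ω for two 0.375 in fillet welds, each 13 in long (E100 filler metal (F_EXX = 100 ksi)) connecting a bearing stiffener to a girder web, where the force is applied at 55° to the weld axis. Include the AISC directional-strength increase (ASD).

R_n/Ω ≈ 283 kip

t_e = 0.707 × 0.375 = 0.2651 in; A_we = 0.2651 × 26 = 6.893 in².
Directional factor: 1.0 + 0.5 sin^1.5(55°) = 1.371.
F_nw = 0.6 × 100 × 1.371 = 82.24 ksi.
R_n/Ω = (82.24 × 6.893) / 2.0 = 283.5 kip.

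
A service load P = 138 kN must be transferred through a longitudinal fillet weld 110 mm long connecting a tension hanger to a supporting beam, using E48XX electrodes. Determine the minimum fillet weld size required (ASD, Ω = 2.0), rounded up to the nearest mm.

w = 13 mm

E48XX → F_EXX = 480 MPa.
Total weld length L = 110 mm.
Required throat t_e = P × Ω / (0.6 F_EXX × L) = 138 × 2.0 / (0.6 × 480 × 110 × 10⁻³) = 8.712 mm.
Required leg w = t_e / 0.707 = 12.32 mm → use 13 mm.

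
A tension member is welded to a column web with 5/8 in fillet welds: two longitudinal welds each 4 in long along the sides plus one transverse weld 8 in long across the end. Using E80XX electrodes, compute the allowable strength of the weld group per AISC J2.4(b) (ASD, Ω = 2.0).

R_n/Ω ≈ 199 kips

E80XX → F_EXX = 80 ksi.
t_e = 0.707 × 0.625 = 0.4419 in.
R_nwl = 0.6 × 80 × 0.4419 × 8 = 169.7 kips (longitudinal, 2 welds).
R_nwt = 0.6 × 80 × 0.4419 × 8 = 169.7 kips (transverse, base value).
(i) R_nwl + R_nwt = 339.4 kips; (ii) 0.85 R_nwl + 1.5 R_nwt = 398.7 kips.
R_n = max = 398.7 kips [governs: (ii)]; R_n/Ω = 199.4 kips.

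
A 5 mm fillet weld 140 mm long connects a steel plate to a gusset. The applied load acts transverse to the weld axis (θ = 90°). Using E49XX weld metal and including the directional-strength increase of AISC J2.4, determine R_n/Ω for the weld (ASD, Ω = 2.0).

E49XX → F_EXX = 490 MPa.
t_e = 0.707 × 5 = 3.535 mm; A_we = 3.535 × 140 = 494.9 mm².
Directional factor: 1.0 + 0.5 sin^1.5(90°) = 1.5.
F_nw = 0.6 × 490 × 1.5 = 441 MPa.
R_n/Ω = (441 × 494.9) / 2.0 × 10⁻³ = 109.1 kN.

R_n/Ω ≈ 109 kN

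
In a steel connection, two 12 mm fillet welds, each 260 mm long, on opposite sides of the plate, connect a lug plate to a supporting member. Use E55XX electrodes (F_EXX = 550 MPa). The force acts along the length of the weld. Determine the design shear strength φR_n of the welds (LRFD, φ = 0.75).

φR_n ≈ 1090 kN

Effective throat t_e = 0.707 × 12 = 8.484 mm.
Total length L = 520 mm; A_we = 8.484 × 520 = 4412 mm².
F_nw = 0.6 F_EXX = 0.6 × 550 = 330 MPa.
φR_n = 0.75 × 330 × 4412 × 10⁻³ = 1092 kN.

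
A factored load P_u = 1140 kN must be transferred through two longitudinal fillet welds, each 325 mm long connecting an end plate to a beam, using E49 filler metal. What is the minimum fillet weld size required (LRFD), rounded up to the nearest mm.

E49XX → F_EXX = 490 MPa.
Total weld length L = 650 mm.
Required throat t_e = P_u / (φ × 0.6 F_EXX × L) = 1140 / (0.75 × 0.6 × 490 × 650 × 10⁻³) = 7.954 mm.
Required leg w = t_e / 0.707 = 11.25 mm → use 12 mm.

w = 12 mm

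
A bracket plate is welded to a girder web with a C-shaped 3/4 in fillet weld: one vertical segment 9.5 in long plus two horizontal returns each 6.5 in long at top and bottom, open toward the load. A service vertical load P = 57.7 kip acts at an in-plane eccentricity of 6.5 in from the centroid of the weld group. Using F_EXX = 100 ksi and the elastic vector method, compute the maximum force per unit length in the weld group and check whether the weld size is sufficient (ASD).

Total weld length L_w = 22.5 in. Treat welds as unit-width lines.
Centroid: x̄ = 2×6.5×3.25 / 22.5 = 1.878 in from the vertical weld.
Polar moment about centroid: J = I_x + I_y = [9.5³/12 + 2×6.5×4.75²] + [9.5×1.878² + 2(6.5³/12 + 6.5×1.372²)] = 468.5 in³.
Direct shear f_v = P/L_w = 57.7 / 22.5 = 2.564 kip/in (vertical).
Torsion M = P·e = 57.7 × 6.5 = 375.05 kip·in.
Critical point at (x, y) = (4.622, 4.75) from centroid. f_tx = M·y/J = 3.802 kip/in; f_ty = M·x/J = 3.7 kip/in.
Resultant f_max = √[f_tx² + (f_v + f_ty)²] = √[3.802² + (2.564 + 3.7)²] = 7.328 kip/in.
Capacity per unit length: r_n/Ω = (1/2.0) × 0.6 × 100 × (0.707 × 0.75) = 15.91 kip/in.
7.328 ≤ 15.91 → adequate.

f_max ≈ 7.33 kip/in; adequate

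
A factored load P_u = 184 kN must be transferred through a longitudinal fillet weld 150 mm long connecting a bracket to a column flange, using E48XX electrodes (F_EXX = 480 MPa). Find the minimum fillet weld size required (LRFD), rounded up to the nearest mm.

w = 9 mm

Total weld length L = 150 mm.
Required throat t_e = P_u / (φ × 0.6 F_EXX × L) = 184 / (0.75 × 0.6 × 480 × 150 × 10⁻³) = 5.679 mm.
Required leg w = t_e / 0.707 = 8.033 mm → use 9 mm.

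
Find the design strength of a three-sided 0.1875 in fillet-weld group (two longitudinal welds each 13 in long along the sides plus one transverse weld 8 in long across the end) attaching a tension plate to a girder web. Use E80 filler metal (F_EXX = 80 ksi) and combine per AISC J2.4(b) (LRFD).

φR_n ≈ 163 kips

t_e = 0.707 × 0.1875 = 0.1326 in.
R_nwl = 0.6 × 80 × 0.1326 × 26 = 165.4 kips (longitudinal, 2 welds).
R_nwt = 0.6 × 80 × 0.1326 × 8 = 50.9 kips (transverse, base value).
(i) R_nwl + R_nwt = 216.3 kips; (ii) 0.85 R_nwl + 1.5 R_nwt = 217 kips.
R_n = max = 217 kips [governs: (ii)]; φR_n = 162.7 kips.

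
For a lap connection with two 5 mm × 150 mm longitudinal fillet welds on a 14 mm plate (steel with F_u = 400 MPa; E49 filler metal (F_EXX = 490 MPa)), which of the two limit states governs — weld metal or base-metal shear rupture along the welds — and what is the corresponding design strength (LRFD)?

φR_n ≈ 234 kN (weld metal governs)

t_e = 0.707 × 5 = 3.535 mm; L = 300 mm.
Weld metal: φR_n = 0.75 × 0.6 × 490 × 3.535 × 300 × 10⁻³ = 233.8 kN.
Base metal (shear rupture): φR_n = 0.75 × 0.6 × 400 × 14 × 300 × 10⁻³ = 756 kN.
Governing: weld metal.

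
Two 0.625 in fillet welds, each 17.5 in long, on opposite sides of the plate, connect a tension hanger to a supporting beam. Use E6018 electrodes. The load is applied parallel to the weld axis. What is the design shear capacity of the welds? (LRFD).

E60XX → F_EXX = 60 ksi.
Effective throat t_e = 0.707 × 0.625 = 0.4419 in.
Total length L = 35 in; A_we = 0.4419 × 35 = 15.47 in².
F_nw = 0.6 F_EXX = 0.6 × 60 = 36 ksi.
φR_n = 0.75 × 36 × 15.47 = 417.6 kips.

φR_n ≈ 418 kips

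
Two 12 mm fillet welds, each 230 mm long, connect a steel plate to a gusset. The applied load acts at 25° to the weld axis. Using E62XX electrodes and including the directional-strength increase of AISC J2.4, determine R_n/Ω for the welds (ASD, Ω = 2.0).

E62XX → F_EXX = 620 MPa.
t_e = 0.707 × 12 = 8.484 mm; A_we = 8.484 × 460 = 3903 mm².
Directional factor: 1.0 + 0.5 sin^1.5(25°) = 1.137.
F_nw = 0.6 × 620 × 1.137 = 423.1 MPa.
R_n/Ω = (423.1 × 3903) / 2.0 × 10⁻³ = 825.6 kN.

R_n/Ω ≈ 826 kN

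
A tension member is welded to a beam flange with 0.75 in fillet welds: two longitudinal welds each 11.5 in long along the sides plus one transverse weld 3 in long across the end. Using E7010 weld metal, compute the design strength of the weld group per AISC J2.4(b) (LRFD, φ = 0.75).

E70XX → F_EXX = 70 ksi.
t_e = 0.707 × 0.75 = 0.5302 in.
R_nwl = 0.6 × 70 × 0.5302 × 23 = 512.2 kips (longitudinal, 2 welds).
R_nwt = 0.6 × 70 × 0.5302 × 3 = 66.81 kips (transverse, base value).
(i) R_nwl + R_nwt = 579 kips; (ii) 0.85 R_nwl + 1.5 R_nwt = 535.6 kips.
R_n = max = 579 kips [governs: (i)]; φR_n = 434.3 kips.

φR_n ≈ 434 kips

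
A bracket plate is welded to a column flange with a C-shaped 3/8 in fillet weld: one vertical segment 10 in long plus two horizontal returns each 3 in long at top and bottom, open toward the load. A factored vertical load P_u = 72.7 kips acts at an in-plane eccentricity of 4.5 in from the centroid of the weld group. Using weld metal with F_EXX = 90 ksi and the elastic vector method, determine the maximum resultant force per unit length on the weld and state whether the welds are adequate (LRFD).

Total weld length L_w = 16 in. Treat welds as unit-width lines.
Centroid: x̄ = 2×3×1.5 / 16 = 0.5625 in from the vertical weld.
Polar moment about centroid: J = I_x + I_y = [10³/12 + 2×3×5²] + [10×0.5625² + 2(3³/12 + 3×0.9375²)] = 246.3 in³.
Direct shear f_v = P/L_w = 72.7 / 16 = 4.544 kip/in (vertical).
Torsion M = P·e = 72.7 × 4.5 = 327.15 kip·in.
Critical point at (x, y) = (2.438, 5) from centroid. f_tx = M·y/J = 6.642 kip/in; f_ty = M·x/J = 3.238 kip/in.
Resultant f_max = √[f_tx² + (f_v + f_ty)²] = √[6.642² + (4.544 + 3.238)²] = 10.23 kip/in.
Capacity per unit length: φr_n = 0.75 × 0.6 × 90 × (0.707 × 0.375) = 10.74 kip/in.
10.23 ≤ 10.74 → adequate.

f_max ≈ 10.2 kip/in; adequate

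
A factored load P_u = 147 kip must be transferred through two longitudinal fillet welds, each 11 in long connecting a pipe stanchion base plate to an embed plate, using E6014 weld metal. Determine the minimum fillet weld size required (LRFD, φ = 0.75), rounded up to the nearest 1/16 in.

w = 3/8 in

E60XX → F_EXX = 60 ksi.
Total weld length L = 22 in.
Required throat t_e = P_u / (φ × 0.6 F_EXX × L) = 147 / (0.75 × 0.6 × 60 × 22) = 0.2475 in.
Required leg w = t_e / 0.707 = 0.35 in → use 3/8 in.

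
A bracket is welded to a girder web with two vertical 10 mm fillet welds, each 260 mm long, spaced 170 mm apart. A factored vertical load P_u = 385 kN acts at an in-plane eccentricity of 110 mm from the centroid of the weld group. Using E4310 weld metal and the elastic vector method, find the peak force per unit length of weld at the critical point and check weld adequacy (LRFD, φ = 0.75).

f_max ≈ 1520 N/mm; NOT adequate

E43XX → F_EXX = 430 MPa.
Total weld length L_w = 520 mm. Treat welds as unit-width lines.
Polar moment about centroid: J = 2[d³/12 + d(b/2)²] = 2[260³/12 + 260×85²] = 6686000 mm³.
Direct shear f_v = P/L_w = 385×10³ / 520 = 740.4 N/mm (vertical).
Torsion M = P·e = 385×10³ × 110 = 42350000 N·mm.
Critical point at (x, y) = (85, 130) from centroid. f_tx = M·y/J = 823.4 N/mm; f_ty = M·x/J = 538.4 N/mm.
Resultant f_max = √[f_tx² + (f_v + f_ty)²] = √[823.4² + (740.4 + 538.4)²] = 1521 N/mm.
Capacity per unit length: φr_n = 0.75 × 0.6 × 430 × (0.707 × 10) = 1368 N/mm.
1521 > 1368 → NOT adequate.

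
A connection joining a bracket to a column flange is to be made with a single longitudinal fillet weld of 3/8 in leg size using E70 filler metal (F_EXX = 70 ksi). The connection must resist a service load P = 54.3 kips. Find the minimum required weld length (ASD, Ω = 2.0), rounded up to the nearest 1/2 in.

L = 10 in

Throat t_e = 0.707 × 0.375 = 0.2651 in.
r_n/Ω = (0.6 × 70 × 0.2651) / 2.0 = 5.568 kip/in.
L_req = P / (r_n/Ω) = 54.3 / 5.568 = 9.753 in total.
Round up → use L = 10 in.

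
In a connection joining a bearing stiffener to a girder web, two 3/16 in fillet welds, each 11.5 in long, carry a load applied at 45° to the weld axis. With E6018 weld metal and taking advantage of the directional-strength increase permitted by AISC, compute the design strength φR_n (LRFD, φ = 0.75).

φR_n ≈ 107 kips

E60XX → F_EXX = 60 ksi.
t_e = 0.707 × 0.1875 = 0.1326 in; A_we = 0.1326 × 23 = 3.049 in².
Directional factor: 1.0 + 0.5 sin^1.5(45°) = 1.297.
F_nw = 0.6 × 60 × 1.297 = 46.7 ksi.
φR_n = 0.75 × 46.7 × 3.049 = 106.8 kips.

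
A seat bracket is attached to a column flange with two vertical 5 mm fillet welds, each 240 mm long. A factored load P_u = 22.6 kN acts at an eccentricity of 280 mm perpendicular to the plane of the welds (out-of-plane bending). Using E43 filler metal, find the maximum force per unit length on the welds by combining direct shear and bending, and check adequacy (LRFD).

E43XX → F_EXX = 430 MPa.
L_w = 2 × 240 = 480 mm; section modulus (unit throat) S = 2 × L²/6 = 19200 mm².
Direct shear f_v = P/L_w = 22.6×10³/480 = 47.08 N/mm.
Moment M = P × e = 22.6×10³ × 280 = 6328000 N·mm; bending f_b = M/S = 329.6 N/mm.
f_max = √(f_v² + f_b²) = √(47.08² + 329.6²) = 332.9 N/mm.
φr_n = 0.75 × 0.6 × 430 × (0.707 × 5) = 684 N/mm → adequate.

f_max ≈ 333 N/mm; adequate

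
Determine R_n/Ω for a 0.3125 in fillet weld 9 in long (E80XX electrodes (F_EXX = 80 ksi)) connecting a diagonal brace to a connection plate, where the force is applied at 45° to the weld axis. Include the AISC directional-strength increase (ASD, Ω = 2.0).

t_e = 0.707 × 0.3125 = 0.2209 in; A_we = 0.2209 × 9 = 1.988 in².
Directional factor: 1.0 + 0.5 sin^1.5(45°) = 1.297.
F_nw = 0.6 × 80 × 1.297 = 62.27 ksi.
R_n/Ω = (62.27 × 1.988) / 2.0 = 61.91 kips.

R_n/Ω ≈ 61.9 kips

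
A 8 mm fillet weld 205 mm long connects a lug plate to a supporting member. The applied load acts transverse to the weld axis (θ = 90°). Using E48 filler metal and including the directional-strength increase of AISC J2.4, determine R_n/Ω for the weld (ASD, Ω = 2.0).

R_n/Ω ≈ 250 kN

E48XX → F_EXX = 480 MPa.
t_e = 0.707 × 8 = 5.656 mm; A_we = 5.656 × 205 = 1159 mm².
Directional factor: 1.0 + 0.5 sin^1.5(90°) = 1.5.
F_nw = 0.6 × 480 × 1.5 = 432 MPa.
R_n/Ω = (432 × 1159) / 2.0 × 10⁻³ = 250.4 kN.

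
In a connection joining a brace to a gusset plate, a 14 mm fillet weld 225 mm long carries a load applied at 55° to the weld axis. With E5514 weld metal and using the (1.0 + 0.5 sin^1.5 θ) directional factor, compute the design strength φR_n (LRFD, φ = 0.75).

φR_n ≈ 756 kN

E55XX → F_EXX = 550 MPa.
t_e = 0.707 × 14 = 9.898 mm; A_we = 9.898 × 225 = 2227 mm².
Directional factor: 1.0 + 0.5 sin^1.5(55°) = 1.371.
F_nw = 0.6 × 550 × 1.371 = 452.3 MPa.
φR_n = 0.75 × 452.3 × 2227 × 10⁻³ = 755.5 kN.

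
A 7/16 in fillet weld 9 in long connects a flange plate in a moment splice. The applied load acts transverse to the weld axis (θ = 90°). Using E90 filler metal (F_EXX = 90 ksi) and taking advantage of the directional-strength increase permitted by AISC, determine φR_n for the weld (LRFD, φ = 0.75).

φR_n ≈ 169 kips

t_e = 0.707 × 0.4375 = 0.3093 in; A_we = 0.3093 × 9 = 2.784 in².
Directional factor: 1.0 + 0.5 sin^1.5(90°) = 1.5.
F_nw = 0.6 × 90 × 1.5 = 81 ksi.
φR_n = 0.75 × 81 × 2.784 = 169.1 kips.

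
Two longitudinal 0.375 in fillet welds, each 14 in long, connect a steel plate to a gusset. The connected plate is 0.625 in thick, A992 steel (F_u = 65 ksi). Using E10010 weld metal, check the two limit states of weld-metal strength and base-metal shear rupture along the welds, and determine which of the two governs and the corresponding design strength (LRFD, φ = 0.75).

E100XX → F_EXX = 100 ksi.
t_e = 0.707 × 0.375 = 0.2651 in; L = 28 in.
Weld metal: φR_n = 0.75 × 0.6 × 100 × 0.2651 × 28 = 334.1 kips.
Base metal (shear rupture): φR_n = 0.75 × 0.6 × 65 × 0.625 × 28 = 511.9 kips.
Governing: weld metal.

φR_n ≈ 334 kips (weld metal governs)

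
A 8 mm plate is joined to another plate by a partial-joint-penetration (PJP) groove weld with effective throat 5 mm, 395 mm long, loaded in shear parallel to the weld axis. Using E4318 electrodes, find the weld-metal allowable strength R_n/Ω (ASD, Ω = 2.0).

R_n/Ω ≈ 255 kN

E43XX → F_EXX = 430 MPa.
Effective throat (given) t_e = 5 mm.
A_we = 5 × 395 = 1975 mm².
F_nw = 0.6 F_EXX = 258 MPa.
R_n/Ω = (258 × 1975) / 2.0 × 10⁻³ = 254.8 kN.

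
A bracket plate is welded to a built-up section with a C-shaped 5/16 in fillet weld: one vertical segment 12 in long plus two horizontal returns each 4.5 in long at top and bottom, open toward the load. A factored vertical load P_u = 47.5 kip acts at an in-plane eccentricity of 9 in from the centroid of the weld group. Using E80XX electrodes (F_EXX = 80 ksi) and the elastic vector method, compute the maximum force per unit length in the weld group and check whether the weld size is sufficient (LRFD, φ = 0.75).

f_max ≈ 7.26 kip/in; adequate

Total weld length L_w = 21 in. Treat welds as unit-width lines.
Centroid: x̄ = 2×4.5×2.25 / 21 = 0.9643 in from the vertical weld.
Polar moment about centroid: J = I_x + I_y = [12³/12 + 2×4.5×6²] + [12×0.9643² + 2(4.5³/12 + 4.5×1.286²)] = 509.2 in³.
Direct shear f_v = P/L_w = 47.5 / 21 = 2.262 kip/in (vertical).
Torsion M = P·e = 47.5 × 9 = 427.5 kip·in.
Critical point at (x, y) = (3.536, 6) from centroid. f_tx = M·y/J = 5.037 kip/in; f_ty = M·x/J = 2.968 kip/in.
Resultant f_max = √[f_tx² + (f_v + f_ty)²] = √[5.037² + (2.262 + 2.968)²] = 7.261 kip/in.
Capacity per unit length: φr_n = 0.75 × 0.6 × 80 × (0.707 × 0.3125) = 7.954 kip/in.
7.261 ≤ 7.954 → adequate.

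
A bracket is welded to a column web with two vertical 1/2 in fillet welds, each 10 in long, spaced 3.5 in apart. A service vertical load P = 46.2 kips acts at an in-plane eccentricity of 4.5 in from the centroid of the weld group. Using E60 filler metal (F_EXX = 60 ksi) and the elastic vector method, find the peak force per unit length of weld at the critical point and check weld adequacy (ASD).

Total weld length L_w = 20 in. Treat welds as unit-width lines.
Polar moment about centroid: J = 2[d³/12 + d(b/2)²] = 2[10³/12 + 10×1.75²] = 227.9 in³.
Direct shear f_v = P/L_w = 46.2 / 20 = 2.31 kip/in (vertical).
Torsion M = P·e = 46.2 × 4.5 = 207.9 kip·in.
Critical point at (x, y) = (1.75, 5) from centroid. f_tx = M·y/J = 4.561 kip/in; f_ty = M·x/J = 1.596 kip/in.
Resultant f_max = √[f_tx² + (f_v + f_ty)²] = √[4.561² + (2.31 + 1.596)²] = 6.005 kip/in.
Capacity per unit length: r_n/Ω = (1/2.0) × 0.6 × 60 × (0.707 × 0.5) = 6.363 kip/in.
6.005 ≤ 6.363 → adequate.

f_max ≈ 6.01 kip/in; adequate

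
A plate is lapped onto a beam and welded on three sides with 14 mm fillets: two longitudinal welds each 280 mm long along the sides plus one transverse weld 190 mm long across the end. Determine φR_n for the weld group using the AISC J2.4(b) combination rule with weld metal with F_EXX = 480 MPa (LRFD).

t_e = 0.707 × 14 = 9.898 mm.
R_nwl = 0.6 × 480 × 9.898 × 560 × 10⁻³ = 1596 kN (longitudinal, 2 welds).
R_nwt = 0.6 × 480 × 9.898 × 190 × 10⁻³ = 541.6 kN (transverse, base value).
(i) R_nwl + R_nwt = 2138 kN; (ii) 0.85 R_nwl + 1.5 R_nwt = 2169 kN.
R_n = max = 2169 kN [governs: (ii)]; φR_n = 1627 kN.

φR_n ≈ 1630 kN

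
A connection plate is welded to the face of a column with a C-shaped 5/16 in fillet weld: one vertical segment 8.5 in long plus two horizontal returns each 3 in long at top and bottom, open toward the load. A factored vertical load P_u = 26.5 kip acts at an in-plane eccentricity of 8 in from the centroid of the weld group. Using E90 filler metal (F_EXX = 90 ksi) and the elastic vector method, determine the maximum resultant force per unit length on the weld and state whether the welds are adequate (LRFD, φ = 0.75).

Total weld length L_w = 14.5 in. Treat welds as unit-width lines.
Centroid: x̄ = 2×3×1.5 / 14.5 = 0.6207 in from the vertical weld.
Polar moment about centroid: J = I_x + I_y = [8.5³/12 + 2×3×4.25²] + [8.5×0.6207² + 2(3³/12 + 3×0.8793²)] = 172 in³.
Direct shear f_v = P/L_w = 26.5 / 14.5 = 1.828 kip/in (vertical).
Torsion M = P·e = 26.5 × 8 = 212 kip·in.
Critical point at (x, y) = (2.379, 4.25) from centroid. f_tx = M·y/J = 5.239 kip/in; f_ty = M·x/J = 2.933 kip/in.
Resultant f_max = √[f_tx² + (f_v + f_ty)²] = √[5.239² + (1.828 + 2.933)²] = 7.079 kip/in.
Capacity per unit length: φr_n = 0.75 × 0.6 × 90 × (0.707 × 0.3125) = 8.948 kip/in.
7.079 ≤ 8.948 → adequate.

f_max ≈ 7.08 kip/in; adequate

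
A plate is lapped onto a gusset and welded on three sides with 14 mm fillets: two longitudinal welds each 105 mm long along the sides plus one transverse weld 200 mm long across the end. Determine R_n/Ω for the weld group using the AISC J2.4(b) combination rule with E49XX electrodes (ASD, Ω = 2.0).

R_n/Ω ≈ 696 kN

E49XX → F_EXX = 490 MPa.
t_e = 0.707 × 14 = 9.898 mm.
R_nwl = 0.6 × 490 × 9.898 × 210 × 10⁻³ = 611.1 kN (longitudinal, 2 welds).
R_nwt = 0.6 × 490 × 9.898 × 200 × 10⁻³ = 582 kN (transverse, base value).
(i) R_nwl + R_nwt = 1193 kN; (ii) 0.85 R_nwl + 1.5 R_nwt = 1392 kN.
R_n = max = 1392 kN [governs: (ii)]; R_n/Ω = 696.2 kN.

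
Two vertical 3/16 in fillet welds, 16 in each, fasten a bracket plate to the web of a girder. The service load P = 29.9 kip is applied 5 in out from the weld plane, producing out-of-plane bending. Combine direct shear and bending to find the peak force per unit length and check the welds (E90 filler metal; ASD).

f_max ≈ 1.99 kip/in; adequate

E90XX → F_EXX = 90 ksi.
L_w = 2 × 16 = 32 in; section modulus (unit throat) S = 2 × L²/6 = 85.33 in².
Direct shear f_v = P/L_w = 29.9/32 = 0.9344 kip/in.
Moment M = P × e = 29.9 × 5 = 149.5 kip·in; bending f_b = M/S = 1.752 kip/in.
f_max = √(f_v² + f_b²) = √(0.9344² + 1.752²) = 1.986 kip/in.
r_n/Ω = (1/2.0) × 0.6 × 90 × (0.707 × 0.1875) = 3.579 kip/in → adequate.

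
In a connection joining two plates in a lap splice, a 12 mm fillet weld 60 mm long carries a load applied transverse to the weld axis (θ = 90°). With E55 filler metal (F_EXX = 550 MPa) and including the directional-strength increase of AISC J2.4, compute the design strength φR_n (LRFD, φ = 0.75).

t_e = 0.707 × 12 = 8.484 mm; A_we = 8.484 × 60 = 509 mm².
Directional factor: 1.0 + 0.5 sin^1.5(90°) = 1.5.
F_nw = 0.6 × 550 × 1.5 = 495 MPa.
φR_n = 0.75 × 495 × 509 × 10⁻³ = 189 kN.

φR_n ≈ 189 kN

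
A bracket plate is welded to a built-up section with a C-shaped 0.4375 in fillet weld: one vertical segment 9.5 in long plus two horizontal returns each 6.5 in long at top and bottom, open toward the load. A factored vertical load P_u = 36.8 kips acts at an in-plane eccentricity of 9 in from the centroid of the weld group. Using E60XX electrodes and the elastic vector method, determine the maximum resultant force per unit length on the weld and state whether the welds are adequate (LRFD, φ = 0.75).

E60XX → F_EXX = 60 ksi.
Total weld length L_w = 22.5 in. Treat welds as unit-width lines.
Centroid: x̄ = 2×6.5×3.25 / 22.5 = 1.878 in from the vertical weld.
Polar moment about centroid: J = I_x + I_y = [9.5³/12 + 2×6.5×4.75²] + [9.5×1.878² + 2(6.5³/12 + 6.5×1.372²)] = 468.5 in³.
Direct shear f_v = P/L_w = 36.8 / 22.5 = 1.636 kip/in (vertical).
Torsion M = P·e = 36.8 × 9 = 331.2 kip·in.
Critical point at (x, y) = (4.622, 4.75) from centroid. f_tx = M·y/J = 3.358 kip/in; f_ty = M·x/J = 3.268 kip/in.
Resultant f_max = √[f_tx² + (f_v + f_ty)²] = √[3.358² + (1.636 + 3.268)²] = 5.943 kip/in.
Capacity per unit length: φr_n = 0.75 × 0.6 × 60 × (0.707 × 0.4375) = 8.351 kip/in.
5.943 ≤ 8.351 → adequate.

f_max ≈ 5.94 kip/in; adequate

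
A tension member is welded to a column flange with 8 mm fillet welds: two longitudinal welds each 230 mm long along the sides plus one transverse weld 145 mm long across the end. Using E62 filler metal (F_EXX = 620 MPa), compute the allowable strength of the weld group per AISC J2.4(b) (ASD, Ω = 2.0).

R_n/Ω ≈ 640 kN

t_e = 0.707 × 8 = 5.656 mm.
R_nwl = 0.6 × 620 × 5.656 × 460 × 10⁻³ = 967.9 kN (longitudinal, 2 welds).
R_nwt = 0.6 × 620 × 5.656 × 145 × 10⁻³ = 305.1 kN (transverse, base value).
(i) R_nwl + R_nwt = 1273 kN; (ii) 0.85 R_nwl + 1.5 R_nwt = 1280 kN.
R_n = max = 1280 kN [governs: (ii)]; R_n/Ω = 640.2 kN.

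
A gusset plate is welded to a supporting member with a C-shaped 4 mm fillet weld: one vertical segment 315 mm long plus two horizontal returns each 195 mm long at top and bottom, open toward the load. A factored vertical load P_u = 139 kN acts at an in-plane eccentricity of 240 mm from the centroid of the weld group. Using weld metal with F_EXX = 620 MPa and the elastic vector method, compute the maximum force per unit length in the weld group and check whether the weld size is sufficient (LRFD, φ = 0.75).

f_max ≈ 614 N/mm; adequate

Total weld length L_w = 705 mm. Treat welds as unit-width lines.
Centroid: x̄ = 2×195×97.5 / 705 = 53.94 mm from the vertical weld.
Polar moment about centroid: J = I_x + I_y = [315³/12 + 2×195×157.5²] + [315×53.94² + 2(195³/12 + 195×43.56²)] = 15170000 mm³.
Direct shear f_v = P/L_w = 139×10³ / 705 = 197.2 N/mm (vertical).
Torsion M = P·e = 139×10³ × 240 = 33360000 N·mm.
Critical point at (x, y) = (141.1, 157.5) from centroid. f_tx = M·y/J = 346.3 N/mm; f_ty = M·x/J = 310.2 N/mm.
Resultant f_max = √[f_tx² + (f_v + f_ty)²] = √[346.3² + (197.2 + 310.2)²] = 614.3 N/mm.
Capacity per unit length: φr_n = 0.75 × 0.6 × 620 × (0.707 × 4) = 789 N/mm.
614.3 ≤ 789 → adequate.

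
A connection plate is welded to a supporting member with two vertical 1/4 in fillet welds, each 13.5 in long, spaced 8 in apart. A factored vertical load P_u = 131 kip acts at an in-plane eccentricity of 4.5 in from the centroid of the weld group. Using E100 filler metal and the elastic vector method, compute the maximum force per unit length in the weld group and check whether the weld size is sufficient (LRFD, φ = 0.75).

f_max ≈ 8.99 kip/in; NOT adequate

E100XX → F_EXX = 100 ksi.
Total weld length L_w = 27 in. Treat welds as unit-width lines.
Polar moment about centroid: J = 2[d³/12 + d(b/2)²] = 2[13.5³/12 + 13.5×4²] = 842.1 in³.
Direct shear f_v = P/L_w = 131 / 27 = 4.852 kip/in (vertical).
Torsion M = P·e = 131 × 4.5 = 589.5 kip·in.
Critical point at (x, y) = (4, 6.75) from centroid. f_tx = M·y/J = 4.725 kip/in; f_ty = M·x/J = 2.8 kip/in.
Resultant f_max = √[f_tx² + (f_v + f_ty)²] = √[4.725² + (4.852 + 2.8)²] = 8.994 kip/in.
Capacity per unit length: φr_n = 0.75 × 0.6 × 100 × (0.707 × 0.25) = 7.954 kip/in.
8.994 > 7.954 → NOT adequate.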